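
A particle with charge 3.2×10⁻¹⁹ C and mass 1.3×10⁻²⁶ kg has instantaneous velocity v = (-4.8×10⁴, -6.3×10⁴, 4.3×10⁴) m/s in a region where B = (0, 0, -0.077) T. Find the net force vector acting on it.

v×B = (4850, -3700, 0) N/C.
F = q v×B = (3.2×10⁻¹⁹ C)·(4850, -3700, 0) = (1.55×10⁻¹⁵, -1.18×10⁻¹⁵, 0) N.

F ≈ (1.55×10⁻¹⁵, -1.18×10⁻¹⁵, 0) N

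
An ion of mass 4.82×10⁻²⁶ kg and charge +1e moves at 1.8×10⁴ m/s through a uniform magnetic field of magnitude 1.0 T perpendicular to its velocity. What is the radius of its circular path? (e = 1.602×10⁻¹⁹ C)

r ≈ 5.4×10⁻³ m

The magnetic force provides the centripetal force: |q|vB = mv²/r.
r = mv/(|q|B) = (4.82×10⁻²⁶)(1.8×10⁴)/((1.602×10⁻¹⁹)(1.0)) ≈ 5.4×10⁻³ m.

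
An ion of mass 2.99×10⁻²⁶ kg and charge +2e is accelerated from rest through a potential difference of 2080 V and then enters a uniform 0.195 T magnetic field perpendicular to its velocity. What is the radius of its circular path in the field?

r ≈ 0.101 m

Acceleration: |q|V = ½mv² ⇒ v = √(2|q|V/m) = √(2·3.204×10⁻¹⁹·2080/2.99×10⁻²⁶) ≈ 2.111×10⁵ m/s.
In the field: r = mv/(|q|B) = (2.99×10⁻²⁶)(2.111×10⁵)/((3.204×10⁻¹⁹)(0.195)) ≈ 0.101 m.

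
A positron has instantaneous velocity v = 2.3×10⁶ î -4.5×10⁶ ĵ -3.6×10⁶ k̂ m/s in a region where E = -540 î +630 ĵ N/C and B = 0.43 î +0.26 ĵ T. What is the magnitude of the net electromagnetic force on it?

|F| ≈ 4.99×10⁻¹³ N

v×B = (9.36×10⁵, -1.55×10⁶, 2.53×10⁶) N/C.
E + v×B = (9.35×10⁵, -1.55×10⁶, 2.53×10⁶) N/C.
F = q(E + v×B) = (1.602×10⁻¹⁹ C)·(9.35×10⁵, -1.55×10⁶, 2.53×10⁶) = (1.50×10⁻¹³, -2.48×10⁻¹³, 4.06×10⁻¹³) N.
|F| = 4.99×10⁻¹³ N.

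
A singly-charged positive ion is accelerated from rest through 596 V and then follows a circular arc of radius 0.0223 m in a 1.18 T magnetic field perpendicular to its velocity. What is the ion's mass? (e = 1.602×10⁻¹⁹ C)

m ≈ 9.31×10⁻²⁶ kg

Combine |q|V = ½mv² and r = mv/(|q|B): eliminate v to get m = qB²r²/(2V).
m = (1.602×10⁻¹⁹)(1.18)²(0.0223)²/(2·596) ≈ 9.31×10⁻²⁶ kg.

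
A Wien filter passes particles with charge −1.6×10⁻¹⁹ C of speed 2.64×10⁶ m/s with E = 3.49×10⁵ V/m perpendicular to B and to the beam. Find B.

B = 0.132 T

Balance of forces in the selector: qE = qvB ⇒ B = E/v.
B = 3.49×10⁵/2.64×10⁶ = 0.132 T.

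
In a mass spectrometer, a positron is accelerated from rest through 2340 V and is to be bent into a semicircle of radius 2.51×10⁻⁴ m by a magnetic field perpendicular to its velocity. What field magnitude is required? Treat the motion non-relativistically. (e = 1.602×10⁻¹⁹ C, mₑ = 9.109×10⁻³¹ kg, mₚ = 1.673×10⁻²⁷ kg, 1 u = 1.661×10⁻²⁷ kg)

B ≈ 0.650 T

v = √(2|q|V/m) = √(2·1.602×10⁻¹⁹·2340/9.109×10⁻³¹) ≈ 2.869×10⁷ m/s.
B = mv/(|q|r) = (9.109×10⁻³¹)(2.869×10⁷)/((1.602×10⁻¹⁹)(2.51×10⁻⁴)) ≈ 0.650 T.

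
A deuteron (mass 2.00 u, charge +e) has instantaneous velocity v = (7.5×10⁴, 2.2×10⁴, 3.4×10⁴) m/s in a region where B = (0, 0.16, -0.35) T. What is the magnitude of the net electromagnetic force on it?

v×B = (-1.31×10⁴, 2.62×10⁴, 1.20×10⁴) N/C.
F = q v×B = (1.602×10⁻¹⁹ C)·(-1.31×10⁴, 2.62×10⁴, 1.20×10⁴) = (-2.11×10⁻¹⁵, 4.21×10⁻¹⁵, 1.92×10⁻¹⁵) N.
|F| = 5.08×10⁻¹⁵ N.

|F| ≈ 5.08×10⁻¹⁵ N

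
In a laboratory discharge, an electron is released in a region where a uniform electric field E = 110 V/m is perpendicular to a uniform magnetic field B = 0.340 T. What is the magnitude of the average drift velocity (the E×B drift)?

The steady drift has the magnetic force balancing the electric force, so v_d = E/B.
v_d = 110/0.340 = 324 m/s.

v_d ≈ 324 m/s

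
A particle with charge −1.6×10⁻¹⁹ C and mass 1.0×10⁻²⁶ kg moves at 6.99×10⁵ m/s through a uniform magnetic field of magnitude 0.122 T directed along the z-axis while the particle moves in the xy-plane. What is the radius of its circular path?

r ≈ 0.358 m

The magnetic force provides the centripetal force: |q|vB = mv²/r.
r = mv/(|q|B) = (1.0×10⁻²⁶)(6.99×10⁵)/((1.6×10⁻¹⁹)(0.122)) ≈ 0.358 m.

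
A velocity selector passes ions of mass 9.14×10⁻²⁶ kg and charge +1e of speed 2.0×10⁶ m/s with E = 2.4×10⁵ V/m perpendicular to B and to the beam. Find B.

B = 0.12 T

Balance of forces in the selector: qE = qvB ⇒ B = E/v.
B = 2.4×10⁵/2.0×10⁶ = 0.12 T.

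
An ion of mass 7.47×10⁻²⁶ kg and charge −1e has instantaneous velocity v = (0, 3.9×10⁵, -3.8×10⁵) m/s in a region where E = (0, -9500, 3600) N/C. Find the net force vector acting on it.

F ≈ (0, 1.52×10⁻¹⁵, -5.77×10⁻¹⁶) N

Only an electric field acts, so F = qE = (−1.602×10⁻¹⁹ C)·(0, -9500, 3600) = (0, 1.52×10⁻¹⁵, -5.77×10⁻¹⁶) N.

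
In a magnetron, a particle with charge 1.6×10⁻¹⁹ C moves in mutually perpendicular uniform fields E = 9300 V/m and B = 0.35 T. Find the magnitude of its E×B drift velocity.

v_d ≈ 2.7×10⁴ m/s

The steady drift has the magnetic force balancing the electric force, so v_d = E/B.
v_d = 9300/0.35 = 2.7×10⁴ m/s.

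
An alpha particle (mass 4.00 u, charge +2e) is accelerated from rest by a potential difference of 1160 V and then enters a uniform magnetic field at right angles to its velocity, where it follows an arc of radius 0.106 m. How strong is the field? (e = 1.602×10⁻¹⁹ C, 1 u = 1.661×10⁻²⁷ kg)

v = √(2|q|V/m) = √(2·3.204×10⁻¹⁹·1160/6.644×10⁻²⁷) ≈ 3.345×10⁵ m/s.
B = mv/(|q|r) = (6.644×10⁻²⁷)(3.345×10⁵)/((3.204×10⁻¹⁹)(0.106)) ≈ 0.0654 T.

B ≈ 0.0654 T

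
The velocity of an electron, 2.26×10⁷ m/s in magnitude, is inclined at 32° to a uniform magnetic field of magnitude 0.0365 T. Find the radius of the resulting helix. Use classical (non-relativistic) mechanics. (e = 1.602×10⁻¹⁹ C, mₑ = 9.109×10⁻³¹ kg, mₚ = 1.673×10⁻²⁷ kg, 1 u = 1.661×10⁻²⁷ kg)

r ≈ 1.87×10⁻³ m

v⊥ = v sinθ = 2.26×10⁷·sin32° ≈ 1.198×10⁷ m/s.
r = m v⊥/(|q|B) = (9.109×10⁻³¹)(1.198×10⁷)/((1.602×10⁻¹⁹)(0.0365)) ≈ 1.87×10⁻³ m.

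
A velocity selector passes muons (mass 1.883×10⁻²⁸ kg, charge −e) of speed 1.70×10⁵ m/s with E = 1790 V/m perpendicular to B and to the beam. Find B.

Balance of forces in the selector: qE = qvB ⇒ B = E/v.
B = 1790/1.70×10⁵ = 0.0105 T.

B = 0.0105 T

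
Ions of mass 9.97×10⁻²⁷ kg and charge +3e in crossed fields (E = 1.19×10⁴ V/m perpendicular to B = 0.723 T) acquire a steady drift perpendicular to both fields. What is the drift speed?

The steady drift has the magnetic force balancing the electric force, so v_d = E/B.
v_d = 1.19×10⁴/0.723 = 1.65×10⁴ m/s.

v_d ≈ 1.65×10⁴ m/s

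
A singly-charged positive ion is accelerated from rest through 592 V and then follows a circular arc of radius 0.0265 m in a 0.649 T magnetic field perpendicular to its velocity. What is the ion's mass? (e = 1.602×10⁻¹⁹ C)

Combine |q|V = ½mv² and r = mv/(|q|B): eliminate v to get m = qB²r²/(2V).
m = (1.602×10⁻¹⁹)(0.649)²(0.0265)²/(2·592) ≈ 4.00×10⁻²⁶ kg.

m ≈ 4.00×10⁻²⁶ kg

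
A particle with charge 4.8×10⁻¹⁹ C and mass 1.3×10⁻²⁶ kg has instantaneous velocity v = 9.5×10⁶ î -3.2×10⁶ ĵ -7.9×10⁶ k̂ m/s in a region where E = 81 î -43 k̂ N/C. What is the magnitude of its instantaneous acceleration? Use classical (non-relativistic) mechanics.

|a| ≈ 3.39×10⁹ m/s²

Only an electric field acts, so F = qE = (4.8×10⁻¹⁹ C)·(81.0, 0, -43.0) = (3.89×10⁻¹⁷, 0, -2.06×10⁻¹⁷) N.
|a| = |F|/m = 4.402×10⁻¹⁷/1.3×10⁻²⁶ ≈ 3.39×10⁹ m/s².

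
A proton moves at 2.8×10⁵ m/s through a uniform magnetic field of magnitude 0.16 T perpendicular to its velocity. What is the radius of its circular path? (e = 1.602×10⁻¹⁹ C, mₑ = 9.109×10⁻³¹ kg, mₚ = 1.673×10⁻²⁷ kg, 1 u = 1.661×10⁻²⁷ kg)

r ≈ 0.018 m

The magnetic force provides the centripetal force: |q|vB = mv²/r.
r = mv/(|q|B) = (1.673×10⁻²⁷)(2.8×10⁵)/((1.602×10⁻¹⁹)(0.16)) ≈ 0.018 m.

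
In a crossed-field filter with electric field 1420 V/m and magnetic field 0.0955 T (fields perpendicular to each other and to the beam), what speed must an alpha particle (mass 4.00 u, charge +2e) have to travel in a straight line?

v = 1.49×10⁴ m/s

Zero net Lorentz force requires |qE| = |q v×B|, i.e. E = vB.
v = E/B = 1420/0.0955 = 1.49×10⁴ m/s.
The result is independent of the particle's charge and mass.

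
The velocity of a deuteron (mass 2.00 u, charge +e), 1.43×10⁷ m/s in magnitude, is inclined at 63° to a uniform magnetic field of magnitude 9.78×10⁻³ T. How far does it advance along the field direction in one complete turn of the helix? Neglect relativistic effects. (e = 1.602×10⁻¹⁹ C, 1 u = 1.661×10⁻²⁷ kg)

v∥ = v cosθ = 1.43×10⁷·cos63° ≈ 6.492×10⁶ m/s.
T = 2πm/(|q|B) = 2π(3.322×10⁻²⁷)/((1.602×10⁻¹⁹)(9.78×10⁻³)) ≈ 1.332×10⁻⁵ s.
pitch = v∥ T = (6.492×10⁶)(1.332×10⁻⁵) ≈ 86.5 m.

p ≈ 86.5 m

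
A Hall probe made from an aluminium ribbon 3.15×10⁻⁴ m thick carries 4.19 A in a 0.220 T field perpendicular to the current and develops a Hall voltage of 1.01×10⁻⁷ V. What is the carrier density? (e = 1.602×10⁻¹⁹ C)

From V_H = IB/(n e t), n = IB/(V_H e t).
n = (4.19)(0.220)/((1.01×10⁻⁷)(1.602×10⁻¹⁹)(3.15×10⁻⁴)) ≈ 1.81×10²⁹ m⁻³.

n ≈ 1.81×10²⁹ m⁻³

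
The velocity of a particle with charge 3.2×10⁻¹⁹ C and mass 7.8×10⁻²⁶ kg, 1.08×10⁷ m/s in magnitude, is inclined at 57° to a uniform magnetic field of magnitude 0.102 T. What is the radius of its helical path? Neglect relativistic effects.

r ≈ 21.6 m

v⊥ = v sinθ = 1.08×10⁷·sin57° ≈ 9.058×10⁶ m/s.
r = m v⊥/(|q|B) = (7.8×10⁻²⁶)(9.058×10⁶)/((3.2×10⁻¹⁹)(0.102)) ≈ 21.6 m.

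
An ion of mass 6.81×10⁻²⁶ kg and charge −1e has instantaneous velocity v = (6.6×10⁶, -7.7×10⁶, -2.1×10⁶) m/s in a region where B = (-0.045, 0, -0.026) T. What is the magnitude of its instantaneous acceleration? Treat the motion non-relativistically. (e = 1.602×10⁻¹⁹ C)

|a| ≈ 1.13×10¹² m/s²

v×B = (2.00×10⁵, 2.66×10⁵, -3.46×10⁵) N/C.
F = q v×B = (−1.602×10⁻¹⁹ C)·(2.00×10⁵, 2.66×10⁵, -3.46×10⁵) = (-3.21×10⁻¹⁴, -4.26×10⁻¹⁴, 5.55×10⁻¹⁴) N.
|a| = |F|/m = 7.699×10⁻¹⁴/6.81×10⁻²⁶ ≈ 1.13×10¹² m/s².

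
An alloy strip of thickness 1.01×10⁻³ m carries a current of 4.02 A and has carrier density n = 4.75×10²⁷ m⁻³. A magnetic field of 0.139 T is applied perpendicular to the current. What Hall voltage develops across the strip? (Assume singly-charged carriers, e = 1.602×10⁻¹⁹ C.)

V_H = IB/(n e t).
V_H = (4.02)(0.139)/((4.75×10²⁷)(1.602×10⁻¹⁹)(1.01×10⁻³)) ≈ 7.27×10⁻⁷ V.

V_H ≈ 7.27×10⁻⁷ V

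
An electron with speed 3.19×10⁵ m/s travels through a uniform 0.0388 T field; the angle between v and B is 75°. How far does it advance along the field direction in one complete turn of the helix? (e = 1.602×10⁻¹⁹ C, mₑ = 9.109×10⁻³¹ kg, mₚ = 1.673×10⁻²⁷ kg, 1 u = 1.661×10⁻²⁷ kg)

v∥ = v cosθ = 3.19×10⁵·cos75° ≈ 8.256×10⁴ m/s.
T = 2πm/(|q|B) = 2π(9.109×10⁻³¹)/((1.602×10⁻¹⁹)(0.0388)) ≈ 9.208×10⁻¹⁰ s.
pitch = v∥ T = (8.256×10⁴)(9.208×10⁻¹⁰) ≈ 7.60×10⁻⁵ m.

p ≈ 7.60×10⁻⁵ m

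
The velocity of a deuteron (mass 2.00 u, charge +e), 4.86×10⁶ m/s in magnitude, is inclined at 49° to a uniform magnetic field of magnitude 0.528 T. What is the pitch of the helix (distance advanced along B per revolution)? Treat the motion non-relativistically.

p ≈ 0.787 m

v∥ = v cosθ = 4.86×10⁶·cos49° ≈ 3.188×10⁶ m/s.
T = 2πm/(|q|B) = 2π(3.322×10⁻²⁷)/((1.602×10⁻¹⁹)(0.528)) ≈ 2.468×10⁻⁷ s.
pitch = v∥ T = (3.188×10⁶)(2.468×10⁻⁷) ≈ 0.787 m.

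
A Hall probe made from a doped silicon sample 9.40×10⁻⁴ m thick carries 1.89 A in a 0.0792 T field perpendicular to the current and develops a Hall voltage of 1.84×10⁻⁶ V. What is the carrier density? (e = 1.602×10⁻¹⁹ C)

n ≈ 5.40×10²⁶ m⁻³

From V_H = IB/(n e t), n = IB/(V_H e t).
n = (1.89)(0.0792)/((1.84×10⁻⁶)(1.602×10⁻¹⁹)(9.40×10⁻⁴)) ≈ 5.40×10²⁶ m⁻³.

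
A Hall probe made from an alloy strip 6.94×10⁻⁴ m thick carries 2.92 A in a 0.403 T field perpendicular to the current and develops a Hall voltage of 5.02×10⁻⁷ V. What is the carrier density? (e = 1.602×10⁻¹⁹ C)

From V_H = IB/(n e t), n = IB/(V_H e t).
n = (2.92)(0.403)/((5.02×10⁻⁷)(1.602×10⁻¹⁹)(6.94×10⁻⁴)) ≈ 2.11×10²⁸ m⁻³.

n ≈ 2.11×10²⁸ m⁻³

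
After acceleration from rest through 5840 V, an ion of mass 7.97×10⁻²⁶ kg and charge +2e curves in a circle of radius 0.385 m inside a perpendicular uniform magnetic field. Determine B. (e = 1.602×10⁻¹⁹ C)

v = √(2|q|V/m) = √(2·3.204×10⁻¹⁹·5840/7.97×10⁻²⁶) ≈ 2.167×10⁵ m/s.
B = mv/(|q|r) = (7.97×10⁻²⁶)(2.167×10⁵)/((3.204×10⁻¹⁹)(0.385)) ≈ 0.140 T.

B ≈ 0.140 T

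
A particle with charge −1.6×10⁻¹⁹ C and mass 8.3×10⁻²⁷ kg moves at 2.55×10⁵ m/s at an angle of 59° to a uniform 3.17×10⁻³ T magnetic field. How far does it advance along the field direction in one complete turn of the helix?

v∥ = v cosθ = 2.55×10⁵·cos59° ≈ 1.313×10⁵ m/s.
T = 2πm/(|q|B) = 2π(8.3×10⁻²⁷)/((1.6×10⁻¹⁹)(3.17×10⁻³)) ≈ 1.028×10⁻⁴ s.
pitch = v∥ T = (1.313×10⁵)(1.028×10⁻⁴) ≈ 13.5 m.

p ≈ 13.5 m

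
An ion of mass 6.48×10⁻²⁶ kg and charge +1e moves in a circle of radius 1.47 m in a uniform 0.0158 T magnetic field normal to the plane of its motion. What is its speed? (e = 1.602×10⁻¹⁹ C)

From |q|vB = mv²/r, v = |q|Br/m.
v = (1.602×10⁻¹⁹)(0.0158)(1.47)/6.48×10⁻²⁶ ≈ 5.74×10⁴ m/s.

v ≈ 5.74×10⁴ m/s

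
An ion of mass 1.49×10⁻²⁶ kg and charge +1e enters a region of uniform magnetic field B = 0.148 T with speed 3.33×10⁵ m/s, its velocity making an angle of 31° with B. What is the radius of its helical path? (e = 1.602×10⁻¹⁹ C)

r ≈ 0.108 m

v⊥ = v sinθ = 3.33×10⁵·sin31° ≈ 1.715×10⁵ m/s.
r = m v⊥/(|q|B) = (1.49×10⁻²⁶)(1.715×10⁵)/((1.602×10⁻¹⁹)(0.148)) ≈ 0.108 m.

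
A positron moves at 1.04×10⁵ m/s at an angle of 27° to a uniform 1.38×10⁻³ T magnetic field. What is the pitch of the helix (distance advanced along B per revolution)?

p ≈ 2.40×10⁻³ m

v∥ = v cosθ = 1.04×10⁵·cos27° ≈ 9.266×10⁴ m/s.
T = 2πm/(|q|B) = 2π(9.109×10⁻³¹)/((1.602×10⁻¹⁹)(1.38×10⁻³)) ≈ 2.589×10⁻⁸ s.
pitch = v∥ T = (9.266×10⁴)(2.589×10⁻⁸) ≈ 2.40×10⁻³ m.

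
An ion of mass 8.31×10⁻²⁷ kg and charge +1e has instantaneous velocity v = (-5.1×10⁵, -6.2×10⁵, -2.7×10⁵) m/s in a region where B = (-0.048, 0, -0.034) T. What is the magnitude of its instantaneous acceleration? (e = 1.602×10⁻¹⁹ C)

v×B = (2.11×10⁴, -4380, -2.98×10⁴) N/C.
F = q v×B = (1.602×10⁻¹⁹ C)·(2.11×10⁴, -4380, -2.98×10⁴) = (3.38×10⁻¹⁵, -7.02×10⁻¹⁶, -4.77×10⁻¹⁵) N.
|a| = |F|/m = 5.884×10⁻¹⁵/8.31×10⁻²⁷ ≈ 7.08×10¹¹ m/s².

|a| ≈ 7.08×10¹¹ m/s²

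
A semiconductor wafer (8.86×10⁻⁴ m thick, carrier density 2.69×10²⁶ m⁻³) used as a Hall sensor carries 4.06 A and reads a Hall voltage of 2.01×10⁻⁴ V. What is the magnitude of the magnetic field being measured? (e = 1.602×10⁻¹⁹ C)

B ≈ 1.89 T

From V_H = IB/(n e t), B = V_H n e t / I.
B = (2.01×10⁻⁴)(2.69×10²⁶)(1.602×10⁻¹⁹)(8.86×10⁻⁴)/4.06 ≈ 1.89 T.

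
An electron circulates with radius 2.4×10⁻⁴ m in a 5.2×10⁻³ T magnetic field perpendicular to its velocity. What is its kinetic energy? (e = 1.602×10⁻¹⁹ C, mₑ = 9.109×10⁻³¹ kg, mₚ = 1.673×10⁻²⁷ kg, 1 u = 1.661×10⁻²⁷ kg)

v = |q|Br/m, then KE = ½mv² = (qBr)²/(2m).
v = (1.602×10⁻¹⁹)(5.2×10⁻³)(2.4×10⁻⁴)/9.109×10⁻³¹ ≈ 2.195×10⁵ m/s.
KE = ½(9.109×10⁻³¹)(2.195×10⁵)² ≈ 2.2×10⁻²⁰ J = 0.14 eV.

KE ≈ 0.14 eV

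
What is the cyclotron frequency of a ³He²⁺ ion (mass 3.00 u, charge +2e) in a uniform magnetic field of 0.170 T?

f ≈ 1.74×10⁶ Hz

f = |q|B/(2πm).
f = (3.204×10⁻¹⁹)(0.170)/(2π·4.983×10⁻²⁷) ≈ 1.74×10⁶ Hz.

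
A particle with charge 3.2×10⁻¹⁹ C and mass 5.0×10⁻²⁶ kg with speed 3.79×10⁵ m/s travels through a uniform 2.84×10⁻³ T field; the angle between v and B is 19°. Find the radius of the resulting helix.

r ≈ 6.79 m

v⊥ = v sinθ = 3.79×10⁵·sin19° ≈ 1.234×10⁵ m/s.
r = m v⊥/(|q|B) = (5.0×10⁻²⁶)(1.234×10⁵)/((3.2×10⁻¹⁹)(2.84×10⁻³)) ≈ 6.79 m.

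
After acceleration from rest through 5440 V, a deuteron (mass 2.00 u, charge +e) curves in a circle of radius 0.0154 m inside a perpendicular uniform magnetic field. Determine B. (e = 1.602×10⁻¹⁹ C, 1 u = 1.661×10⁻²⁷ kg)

v = √(2|q|V/m) = √(2·1.602×10⁻¹⁹·5440/3.322×10⁻²⁷) ≈ 7.243×10⁵ m/s.
B = mv/(|q|r) = (3.322×10⁻²⁷)(7.243×10⁵)/((1.602×10⁻¹⁹)(0.0154)) ≈ 0.975 T.

B ≈ 0.975 T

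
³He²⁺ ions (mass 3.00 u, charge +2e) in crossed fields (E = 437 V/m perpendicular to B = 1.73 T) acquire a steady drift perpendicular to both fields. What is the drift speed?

v_d ≈ 253 m/s

In crossed fields the guiding centre drifts at v_d = |E×B|/B² = E/B, independent of charge and mass.
v_d = 437/1.73 = 253 m/s.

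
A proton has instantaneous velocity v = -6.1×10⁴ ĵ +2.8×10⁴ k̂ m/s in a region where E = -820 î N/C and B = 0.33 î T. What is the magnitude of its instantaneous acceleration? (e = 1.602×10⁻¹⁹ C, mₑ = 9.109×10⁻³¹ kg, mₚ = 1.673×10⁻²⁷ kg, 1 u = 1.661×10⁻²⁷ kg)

v×B = (0, 9240, 2.01×10⁴) N/C.
E + v×B = (-820, 9240, 2.01×10⁴) N/C.
F = q(E + v×B) = (1.602×10⁻¹⁹ C)·(-820, 9240, 2.01×10⁴) = (-1.31×10⁻¹⁶, 1.48×10⁻¹⁵, 3.22×10⁻¹⁵) N.
|a| = |F|/m = 3.551×10⁻¹⁵/1.673×10⁻²⁷ ≈ 2.12×10¹² m/s².

|a| ≈ 2.12×10¹² m/s²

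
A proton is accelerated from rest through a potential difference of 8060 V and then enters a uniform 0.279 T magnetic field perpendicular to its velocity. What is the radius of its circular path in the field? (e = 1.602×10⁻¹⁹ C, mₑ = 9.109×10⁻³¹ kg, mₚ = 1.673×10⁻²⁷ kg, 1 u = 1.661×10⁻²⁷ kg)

Acceleration: |q|V = ½mv² ⇒ v = √(2|q|V/m) = √(2·1.602×10⁻¹⁹·8060/1.673×10⁻²⁷) ≈ 1.242×10⁶ m/s.
In the field: r = mv/(|q|B) = (1.673×10⁻²⁷)(1.242×10⁶)/((1.602×10⁻¹⁹)(0.279)) ≈ 0.0465 m.

r ≈ 0.0465 m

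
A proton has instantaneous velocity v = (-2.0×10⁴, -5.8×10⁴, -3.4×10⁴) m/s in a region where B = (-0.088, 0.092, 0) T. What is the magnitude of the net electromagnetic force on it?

|F| ≈ 1.31×10⁻¹⁵ N

v×B = (3130, 2990, -6940) N/C.
F = q v×B = (1.602×10⁻¹⁹ C)·(3130, 2990, -6940) = (5.01×10⁻¹⁶, 4.79×10⁻¹⁶, -1.11×10⁻¹⁵) N.
|F| = 1.31×10⁻¹⁵ N.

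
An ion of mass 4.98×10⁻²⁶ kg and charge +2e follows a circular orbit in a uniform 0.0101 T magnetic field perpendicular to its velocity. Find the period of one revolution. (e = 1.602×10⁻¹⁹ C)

T ≈ 9.67×10⁻⁵ s

The cyclotron period depends only on m, q, B: T = 2πm/(|q|B).
T = 2π(4.98×10⁻²⁶)/((3.204×10⁻¹⁹)(0.0101)) ≈ 9.67×10⁻⁵ s.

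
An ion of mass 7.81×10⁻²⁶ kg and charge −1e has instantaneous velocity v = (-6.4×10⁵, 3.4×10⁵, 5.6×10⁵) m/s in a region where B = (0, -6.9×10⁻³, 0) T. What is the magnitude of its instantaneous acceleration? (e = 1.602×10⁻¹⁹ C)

v×B = (3860, 0, 4420) N/C.
F = q v×B = (−1.602×10⁻¹⁹ C)·(3860, 0, 4420) = (-6.19×10⁻¹⁶, 0, -7.07×10⁻¹⁶) N.
|a| = |F|/m = 9.400×10⁻¹⁶/7.81×10⁻²⁶ ≈ 1.20×10¹⁰ m/s².

|a| ≈ 1.20×10¹⁰ m/s²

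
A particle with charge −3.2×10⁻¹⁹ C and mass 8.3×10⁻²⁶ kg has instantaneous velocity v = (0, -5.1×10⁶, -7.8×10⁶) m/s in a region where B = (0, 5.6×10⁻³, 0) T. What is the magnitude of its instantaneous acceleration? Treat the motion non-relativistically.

|a| ≈ 1.68×10¹¹ m/s²

v×B = (4.37×10⁴, 0, 0) N/C.
F = q v×B = (−3.2×10⁻¹⁹ C)·(4.37×10⁴, 0, 0) = (-1.40×10⁻¹⁴, 0, 0) N.
|a| = |F|/m = 1.398×10⁻¹⁴/8.3×10⁻²⁶ ≈ 1.68×10¹¹ m/s².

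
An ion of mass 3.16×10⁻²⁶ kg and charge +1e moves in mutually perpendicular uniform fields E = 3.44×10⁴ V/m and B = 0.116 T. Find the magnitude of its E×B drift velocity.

v_d ≈ 2.97×10⁵ m/s

In crossed fields the guiding centre drifts at v_d = |E×B|/B² = E/B, independent of charge and mass.
v_d = 3.44×10⁴/0.116 = 2.97×10⁵ m/s.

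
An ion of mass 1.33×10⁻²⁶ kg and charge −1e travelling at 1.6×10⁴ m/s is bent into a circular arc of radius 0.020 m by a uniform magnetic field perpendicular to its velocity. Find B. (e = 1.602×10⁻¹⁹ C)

From |q|vB = mv²/r, B = mv/(|q|r).
B = (1.33×10⁻²⁶)(1.6×10⁴)/((1.602×10⁻¹⁹)(0.020)) ≈ 0.066 T.

B ≈ 0.066 T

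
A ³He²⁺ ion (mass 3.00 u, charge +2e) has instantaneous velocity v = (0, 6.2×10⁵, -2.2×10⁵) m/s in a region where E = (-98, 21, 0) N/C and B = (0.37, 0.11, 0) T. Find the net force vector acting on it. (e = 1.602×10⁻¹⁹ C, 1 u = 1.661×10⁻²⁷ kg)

v×B = (2.42×10⁴, -8.14×10⁴, -2.29×10⁵) N/C.
E + v×B = (2.41×10⁴, -8.14×10⁴, -2.29×10⁵) N/C.
F = q(E + v×B) = (3.204×10⁻¹⁹ C)·(2.41×10⁴, -8.14×10⁴, -2.29×10⁵) = (7.72×10⁻¹⁵, -2.61×10⁻¹⁴, -7.35×10⁻¹⁴) N.

F ≈ (7.72×10⁻¹⁵, -2.61×10⁻¹⁴, -7.35×10⁻¹⁴) N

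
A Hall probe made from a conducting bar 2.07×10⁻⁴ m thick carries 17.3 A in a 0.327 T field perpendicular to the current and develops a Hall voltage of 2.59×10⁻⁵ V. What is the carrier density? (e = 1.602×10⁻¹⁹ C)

From V_H = IB/(n e t), n = IB/(V_H e t).
n = (17.3)(0.327)/((2.59×10⁻⁵)(1.602×10⁻¹⁹)(2.07×10⁻⁴)) ≈ 6.59×10²⁷ m⁻³.

n ≈ 6.59×10²⁷ m⁻³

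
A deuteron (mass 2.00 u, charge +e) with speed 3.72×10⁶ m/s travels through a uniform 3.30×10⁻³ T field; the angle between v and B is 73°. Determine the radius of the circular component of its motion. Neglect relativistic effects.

v⊥ = v sinθ = 3.72×10⁶·sin73° ≈ 3.557×10⁶ m/s.
r = m v⊥/(|q|B) = (3.322×10⁻²⁷)(3.557×10⁶)/((1.602×10⁻¹⁹)(3.30×10⁻³)) ≈ 22.4 m.

r ≈ 22.4 m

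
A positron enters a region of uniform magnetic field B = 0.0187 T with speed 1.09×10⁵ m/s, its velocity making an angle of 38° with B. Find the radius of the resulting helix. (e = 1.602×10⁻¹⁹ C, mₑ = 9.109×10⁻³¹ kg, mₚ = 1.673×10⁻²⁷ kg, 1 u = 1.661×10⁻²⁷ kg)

v⊥ = v sinθ = 1.09×10⁵·sin38° ≈ 6.711×10⁴ m/s.
r = m v⊥/(|q|B) = (9.109×10⁻³¹)(6.711×10⁴)/((1.602×10⁻¹⁹)(0.0187)) ≈ 2.04×10⁻⁵ m.

r ≈ 2.04×10⁻⁵ m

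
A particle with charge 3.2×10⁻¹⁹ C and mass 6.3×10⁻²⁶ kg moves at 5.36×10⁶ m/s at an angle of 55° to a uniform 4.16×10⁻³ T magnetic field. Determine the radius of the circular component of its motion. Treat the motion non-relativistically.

v⊥ = v sinθ = 5.36×10⁶·sin55° ≈ 4.391×10⁶ m/s.
r = m v⊥/(|q|B) = (6.3×10⁻²⁶)(4.391×10⁶)/((3.2×10⁻¹⁹)(4.16×10⁻³)) ≈ 208 m.

r ≈ 208 m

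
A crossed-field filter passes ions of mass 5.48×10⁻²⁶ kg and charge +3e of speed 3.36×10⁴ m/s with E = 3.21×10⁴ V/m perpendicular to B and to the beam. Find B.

B = 0.955 T

Balance of forces in the selector: qE = qvB ⇒ B = E/v.
B = 3.21×10⁴/3.36×10⁴ = 0.955 T.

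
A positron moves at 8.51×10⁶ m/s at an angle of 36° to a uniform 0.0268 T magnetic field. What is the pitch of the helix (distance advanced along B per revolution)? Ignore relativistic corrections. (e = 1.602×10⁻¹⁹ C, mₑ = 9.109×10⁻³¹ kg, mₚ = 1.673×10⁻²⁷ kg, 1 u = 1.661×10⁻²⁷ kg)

p ≈ 9.18×10⁻³ m

v∥ = v cosθ = 8.51×10⁶·cos36° ≈ 6.885×10⁶ m/s.
T = 2πm/(|q|B) = 2π(9.109×10⁻³¹)/((1.602×10⁻¹⁹)(0.0268)) ≈ 1.333×10⁻⁹ s.
pitch = v∥ T = (6.885×10⁶)(1.333×10⁻⁹) ≈ 9.18×10⁻³ m.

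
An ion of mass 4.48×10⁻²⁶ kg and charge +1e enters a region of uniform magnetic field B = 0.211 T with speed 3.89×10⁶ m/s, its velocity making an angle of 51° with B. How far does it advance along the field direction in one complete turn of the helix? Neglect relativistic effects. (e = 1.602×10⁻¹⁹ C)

p ≈ 20.4 m

v∥ = v cosθ = 3.89×10⁶·cos51° ≈ 2.448×10⁶ m/s.
T = 2πm/(|q|B) = 2π(4.48×10⁻²⁶)/((1.602×10⁻¹⁹)(0.211)) ≈ 8.327×10⁻⁶ s.
pitch = v∥ T = (2.448×10⁶)(8.327×10⁻⁶) ≈ 20.4 m.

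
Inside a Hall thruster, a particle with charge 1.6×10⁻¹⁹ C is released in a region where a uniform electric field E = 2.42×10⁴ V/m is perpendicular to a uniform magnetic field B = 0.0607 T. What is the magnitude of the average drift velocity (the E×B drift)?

The steady drift has the magnetic force balancing the electric force, so v_d = E/B.
v_d = 2.42×10⁴/0.0607 = 3.99×10⁵ m/s.

v_d ≈ 3.99×10⁵ m/s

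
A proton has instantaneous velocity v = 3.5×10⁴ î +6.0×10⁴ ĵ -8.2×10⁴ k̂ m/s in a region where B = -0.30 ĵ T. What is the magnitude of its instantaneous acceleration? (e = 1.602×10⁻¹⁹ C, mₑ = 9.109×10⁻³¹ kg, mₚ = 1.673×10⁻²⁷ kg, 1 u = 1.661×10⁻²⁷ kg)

v×B = (-2.46×10⁴, 0, -1.05×10⁴) N/C.
F = q v×B = (1.602×10⁻¹⁹ C)·(-2.46×10⁴, 0, -1.05×10⁴) = (-3.94×10⁻¹⁵, 0, -1.68×10⁻¹⁵) N.
|a| = |F|/m = 4.285×10⁻¹⁵/1.673×10⁻²⁷ ≈ 2.56×10¹² m/s².

|a| ≈ 2.56×10¹² m/s²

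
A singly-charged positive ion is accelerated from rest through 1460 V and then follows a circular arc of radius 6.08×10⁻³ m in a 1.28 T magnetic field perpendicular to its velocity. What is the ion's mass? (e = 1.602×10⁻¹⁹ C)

m ≈ 3.32×10⁻²⁷ kg

Combine |q|V = ½mv² and r = mv/(|q|B): eliminate v to get m = qB²r²/(2V).
m = (1.602×10⁻¹⁹)(1.28)²(6.08×10⁻³)²/(2·1460) ≈ 3.32×10⁻²⁷ kg.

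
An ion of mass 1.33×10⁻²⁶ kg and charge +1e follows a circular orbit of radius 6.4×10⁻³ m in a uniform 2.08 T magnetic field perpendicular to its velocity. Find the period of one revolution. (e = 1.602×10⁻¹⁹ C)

The cyclotron period depends only on m, q, B: T = 2πm/(|q|B).
T = 2π(1.33×10⁻²⁶)/((1.602×10⁻¹⁹)(2.08)) ≈ 2.51×10⁻⁷ s.

T ≈ 2.51×10⁻⁷ s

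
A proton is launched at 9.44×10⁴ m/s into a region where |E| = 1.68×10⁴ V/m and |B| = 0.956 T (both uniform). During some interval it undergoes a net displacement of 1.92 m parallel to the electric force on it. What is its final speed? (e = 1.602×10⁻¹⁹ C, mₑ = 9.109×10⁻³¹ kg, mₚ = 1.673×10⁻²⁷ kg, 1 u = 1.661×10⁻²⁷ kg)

v_f ≈ 2.49×10⁶ m/s

B does no work; ΔKE = |q|E d.
½mv_f² = ½mv₀² + |q|Ed = ½(1.673×10⁻²⁷)(9.44×10⁴)² + (1.602×10⁻¹⁹)(1.68×10⁴)(1.92) ≈ 7.454×10⁻¹⁸ J + 5.167×10⁻¹⁵ J ≈ 5.175×10⁻¹⁵ J.
v_f = √(2·5.175×10⁻¹⁵/1.673×10⁻²⁷) ≈ 2.49×10⁶ m/s.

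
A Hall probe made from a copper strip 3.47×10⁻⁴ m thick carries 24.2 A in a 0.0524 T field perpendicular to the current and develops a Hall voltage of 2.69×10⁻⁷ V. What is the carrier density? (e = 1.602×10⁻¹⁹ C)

n ≈ 8.48×10²⁸ m⁻³

From V_H = IB/(n e t), n = IB/(V_H e t).
n = (24.2)(0.0524)/((2.69×10⁻⁷)(1.602×10⁻¹⁹)(3.47×10⁻⁴)) ≈ 8.48×10²⁸ m⁻³.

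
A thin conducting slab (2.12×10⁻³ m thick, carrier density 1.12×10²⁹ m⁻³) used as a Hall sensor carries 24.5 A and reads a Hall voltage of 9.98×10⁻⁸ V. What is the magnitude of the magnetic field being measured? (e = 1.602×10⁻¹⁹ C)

B ≈ 0.155 T

From V_H = IB/(n e t), B = V_H n e t / I.
B = (9.98×10⁻⁸)(1.12×10²⁹)(1.602×10⁻¹⁹)(2.12×10⁻³)/24.5 ≈ 0.155 T.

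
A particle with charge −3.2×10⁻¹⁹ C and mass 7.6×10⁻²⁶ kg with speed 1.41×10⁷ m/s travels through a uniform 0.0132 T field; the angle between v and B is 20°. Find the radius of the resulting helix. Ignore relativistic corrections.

r ≈ 86.8 m

v⊥ = v sinθ = 1.41×10⁷·sin20° ≈ 4.822×10⁶ m/s.
r = m v⊥/(|q|B) = (7.6×10⁻²⁶)(4.822×10⁶)/((3.2×10⁻¹⁹)(0.0132)) ≈ 86.8 m.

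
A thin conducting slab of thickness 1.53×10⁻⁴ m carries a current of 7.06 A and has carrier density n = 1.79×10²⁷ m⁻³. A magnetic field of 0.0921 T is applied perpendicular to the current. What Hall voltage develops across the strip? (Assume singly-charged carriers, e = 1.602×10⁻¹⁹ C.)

V_H = IB/(n e t).
V_H = (7.06)(0.0921)/((1.79×10²⁷)(1.602×10⁻¹⁹)(1.53×10⁻⁴)) ≈ 1.48×10⁻⁵ V.

V_H ≈ 1.48×10⁻⁵ V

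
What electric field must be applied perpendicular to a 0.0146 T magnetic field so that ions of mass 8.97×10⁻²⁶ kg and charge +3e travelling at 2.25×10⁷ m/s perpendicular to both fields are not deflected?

For straight-line motion qE = qvB, so E = vB.
E = 2.25×10⁷ × 0.0146 = 3.28×10⁵ V/m.

E = 3.28×10⁵ V/m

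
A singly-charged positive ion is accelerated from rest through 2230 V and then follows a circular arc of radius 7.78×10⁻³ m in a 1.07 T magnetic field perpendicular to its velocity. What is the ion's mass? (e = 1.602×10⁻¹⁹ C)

m ≈ 2.49×10⁻²⁷ kg

Combine |q|V = ½mv² and r = mv/(|q|B): eliminate v to get m = qB²r²/(2V).
m = (1.602×10⁻¹⁹)(1.07)²(7.78×10⁻³)²/(2·2230) ≈ 2.49×10⁻²⁷ kg.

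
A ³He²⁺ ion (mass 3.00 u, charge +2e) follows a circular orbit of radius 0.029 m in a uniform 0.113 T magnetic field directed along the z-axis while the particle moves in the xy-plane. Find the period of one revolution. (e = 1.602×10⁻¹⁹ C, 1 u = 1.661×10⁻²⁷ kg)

The cyclotron period depends only on m, q, B: T = 2πm/(|q|B).
T = 2π(4.983×10⁻²⁷)/((3.204×10⁻¹⁹)(0.113)) ≈ 8.65×10⁻⁷ s.

T ≈ 8.65×10⁻⁷ s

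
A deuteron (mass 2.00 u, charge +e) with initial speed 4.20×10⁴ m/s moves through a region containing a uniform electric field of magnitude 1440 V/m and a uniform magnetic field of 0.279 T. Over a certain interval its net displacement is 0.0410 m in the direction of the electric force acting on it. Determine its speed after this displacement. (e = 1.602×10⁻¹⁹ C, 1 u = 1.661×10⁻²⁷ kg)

v_f ≈ 8.64×10⁴ m/s

B does no work; ΔKE = |q|E d.
½mv_f² = ½mv₀² + |q|Ed = ½(3.322×10⁻²⁷)(4.20×10⁴)² + (1.602×10⁻¹⁹)(1440)(0.0410) ≈ 2.930×10⁻¹⁸ J + 9.458×10⁻¹⁸ J ≈ 1.239×10⁻¹⁷ J.
v_f = √(2·1.239×10⁻¹⁷/3.322×10⁻²⁷) ≈ 8.64×10⁴ m/s.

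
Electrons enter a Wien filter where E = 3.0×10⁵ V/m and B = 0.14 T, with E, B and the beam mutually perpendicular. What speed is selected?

Zero net Lorentz force requires |qE| = |q v×B|, i.e. E = vB.
v = E/B = 3.0×10⁵/0.14 = 2.1×10⁶ m/s.

v = 2.1×10⁶ m/s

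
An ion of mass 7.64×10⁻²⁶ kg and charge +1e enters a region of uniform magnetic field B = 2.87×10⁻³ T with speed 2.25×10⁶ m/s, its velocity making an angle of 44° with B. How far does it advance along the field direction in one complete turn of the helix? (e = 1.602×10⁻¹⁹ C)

v∥ = v cosθ = 2.25×10⁶·cos44° ≈ 1.619×10⁶ m/s.
T = 2πm/(|q|B) = 2π(7.64×10⁻²⁶)/((1.602×10⁻¹⁹)(2.87×10⁻³)) ≈ 1.044×10⁻³ s.
pitch = v∥ T = (1.619×10⁶)(1.044×10⁻³) ≈ 1690 m.

p ≈ 1690 m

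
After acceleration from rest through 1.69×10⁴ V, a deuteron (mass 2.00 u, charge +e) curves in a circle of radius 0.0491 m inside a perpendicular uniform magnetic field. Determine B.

v = √(2|q|V/m) = √(2·1.602×10⁻¹⁹·1.69×10⁴/3.322×10⁻²⁷) ≈ 1.277×10⁶ m/s.
B = mv/(|q|r) = (3.322×10⁻²⁷)(1.277×10⁶)/((1.602×10⁻¹⁹)(0.0491)) ≈ 0.539 T.

B ≈ 0.539 T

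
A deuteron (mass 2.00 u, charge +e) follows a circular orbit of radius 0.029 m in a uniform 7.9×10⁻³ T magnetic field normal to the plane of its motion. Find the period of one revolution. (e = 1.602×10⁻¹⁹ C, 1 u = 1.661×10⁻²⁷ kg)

T ≈ 1.6×10⁻⁵ s

The cyclotron period depends only on m, q, B: T = 2πm/(|q|B).
T = 2π(3.322×10⁻²⁷)/((1.602×10⁻¹⁹)(7.9×10⁻³)) ≈ 1.6×10⁻⁵ s.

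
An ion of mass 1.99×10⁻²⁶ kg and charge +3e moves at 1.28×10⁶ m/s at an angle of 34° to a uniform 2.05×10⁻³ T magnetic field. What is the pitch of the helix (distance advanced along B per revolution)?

v∥ = v cosθ = 1.28×10⁶·cos34° ≈ 1.061×10⁶ m/s.
T = 2πm/(|q|B) = 2π(1.99×10⁻²⁶)/((4.806×10⁻¹⁹)(2.05×10⁻³)) ≈ 1.269×10⁻⁴ s.
pitch = v∥ T = (1.061×10⁶)(1.269×10⁻⁴) ≈ 135 m.

p ≈ 135 m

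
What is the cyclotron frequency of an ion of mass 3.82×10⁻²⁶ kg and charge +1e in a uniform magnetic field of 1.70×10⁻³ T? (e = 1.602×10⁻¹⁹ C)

f ≈ 1130 Hz

f = |q|B/(2πm).
f = (1.602×10⁻¹⁹)(1.70×10⁻³)/(2π·3.82×10⁻²⁶) ≈ 1130 Hz.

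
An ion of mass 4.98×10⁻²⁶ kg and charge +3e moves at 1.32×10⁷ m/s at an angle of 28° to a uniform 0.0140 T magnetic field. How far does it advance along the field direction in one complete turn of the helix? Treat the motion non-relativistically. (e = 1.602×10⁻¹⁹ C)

v∥ = v cosθ = 1.32×10⁷·cos28° ≈ 1.165×10⁷ m/s.
T = 2πm/(|q|B) = 2π(4.98×10⁻²⁶)/((4.806×10⁻¹⁹)(0.0140)) ≈ 4.650×10⁻⁵ s.
pitch = v∥ T = (1.165×10⁷)(4.650×10⁻⁵) ≈ 542 m.

p ≈ 542 m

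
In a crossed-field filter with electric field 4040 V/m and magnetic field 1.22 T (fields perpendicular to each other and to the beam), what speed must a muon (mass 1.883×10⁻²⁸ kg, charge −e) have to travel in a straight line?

Zero net Lorentz force requires |qE| = |q v×B|, i.e. E = vB.
v = E/B = 4040/1.22 = 3310 m/s.

v = 3310 m/s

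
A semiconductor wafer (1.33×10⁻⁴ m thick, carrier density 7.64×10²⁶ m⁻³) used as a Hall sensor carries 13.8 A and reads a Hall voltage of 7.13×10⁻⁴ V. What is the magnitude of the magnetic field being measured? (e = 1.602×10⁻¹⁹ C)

From V_H = IB/(n e t), B = V_H n e t / I.
B = (7.13×10⁻⁴)(7.64×10²⁶)(1.602×10⁻¹⁹)(1.33×10⁻⁴)/13.8 ≈ 0.841 T.

B ≈ 0.841 T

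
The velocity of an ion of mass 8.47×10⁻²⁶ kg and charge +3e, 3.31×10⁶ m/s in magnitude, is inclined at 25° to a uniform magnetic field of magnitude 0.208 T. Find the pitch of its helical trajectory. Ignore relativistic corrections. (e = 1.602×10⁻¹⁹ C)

v∥ = v cosθ = 3.31×10⁶·cos25° ≈ 3.000×10⁶ m/s.
T = 2πm/(|q|B) = 2π(8.47×10⁻²⁶)/((4.806×10⁻¹⁹)(0.208)) ≈ 5.324×10⁻⁶ s.
pitch = v∥ T = (3.000×10⁶)(5.324×10⁻⁶) ≈ 16.0 m.

p ≈ 16.0 m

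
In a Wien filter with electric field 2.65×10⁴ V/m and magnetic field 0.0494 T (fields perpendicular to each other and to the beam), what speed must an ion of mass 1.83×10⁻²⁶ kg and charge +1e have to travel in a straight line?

v = 5.36×10⁵ m/s

Zero net Lorentz force requires |qE| = |q v×B|, i.e. E = vB.
v = E/B = 2.65×10⁴/0.0494 = 5.36×10⁵ m/s.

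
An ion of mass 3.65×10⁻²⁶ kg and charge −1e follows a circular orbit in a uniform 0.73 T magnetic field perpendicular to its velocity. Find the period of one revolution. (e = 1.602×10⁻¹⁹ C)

The cyclotron period depends only on m, q, B: T = 2πm/(|q|B).
T = 2π(3.65×10⁻²⁶)/((1.602×10⁻¹⁹)(0.73)) ≈ 2.0×10⁻⁶ s.

T ≈ 2.0×10⁻⁶ s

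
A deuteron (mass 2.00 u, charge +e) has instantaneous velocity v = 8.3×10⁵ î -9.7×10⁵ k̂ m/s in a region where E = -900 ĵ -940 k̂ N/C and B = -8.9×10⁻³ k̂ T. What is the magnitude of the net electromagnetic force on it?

v×B = (0, 7390, 0) N/C.
E + v×B = (0, 6490, -940) N/C.
F = q(E + v×B) = (1.602×10⁻¹⁹ C)·(0, 6490, -940) = (0, 1.04×10⁻¹⁵, -1.51×10⁻¹⁶) N.
|F| = 1.05×10⁻¹⁵ N.

|F| ≈ 1.05×10⁻¹⁵ N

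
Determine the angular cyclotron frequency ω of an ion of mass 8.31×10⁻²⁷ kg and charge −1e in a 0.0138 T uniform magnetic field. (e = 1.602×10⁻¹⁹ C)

ω ≈ 2.66×10⁵ rad/s

ω = |q|B/m.
ω = (1.602×10⁻¹⁹)(0.0138)/8.31×10⁻²⁷ ≈ 2.66×10⁵ rad/s.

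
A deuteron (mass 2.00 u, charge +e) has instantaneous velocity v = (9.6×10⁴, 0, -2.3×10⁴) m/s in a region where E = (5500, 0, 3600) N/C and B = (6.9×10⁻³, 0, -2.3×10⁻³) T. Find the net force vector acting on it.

F ≈ (8.81×10⁻¹⁶, 9.95×10⁻¹⁸, 5.77×10⁻¹⁶) N

v×B = (0, 62.1, 0) N/C.
E + v×B = (5500, 62.1, 3600) N/C.
F = q(E + v×B) = (1.602×10⁻¹⁹ C)·(5500, 62.1, 3600) = (8.81×10⁻¹⁶, 9.95×10⁻¹⁸, 5.77×10⁻¹⁶) N.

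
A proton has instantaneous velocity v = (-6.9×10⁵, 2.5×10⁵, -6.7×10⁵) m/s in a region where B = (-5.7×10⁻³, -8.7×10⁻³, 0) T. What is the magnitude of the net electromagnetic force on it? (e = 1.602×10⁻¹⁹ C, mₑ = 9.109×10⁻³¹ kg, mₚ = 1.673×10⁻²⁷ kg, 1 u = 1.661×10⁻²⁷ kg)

|F| ≈ 1.63×10⁻¹⁵ N

v×B = (-5830, 3820, 7430) N/C.
F = q v×B = (1.602×10⁻¹⁹ C)·(-5830, 3820, 7430) = (-9.34×10⁻¹⁶, 6.12×10⁻¹⁶, 1.19×10⁻¹⁵) N.
|F| = 1.63×10⁻¹⁵ N.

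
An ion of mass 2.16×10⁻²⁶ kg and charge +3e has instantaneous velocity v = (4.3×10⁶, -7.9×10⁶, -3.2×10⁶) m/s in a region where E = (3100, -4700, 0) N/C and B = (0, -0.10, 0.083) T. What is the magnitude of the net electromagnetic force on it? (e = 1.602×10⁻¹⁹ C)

v×B = (-9.76×10⁵, -3.57×10⁵, -4.30×10⁵) N/C.
E + v×B = (-9.73×10⁵, -3.62×10⁵, -4.30×10⁵) N/C.
F = q(E + v×B) = (4.806×10⁻¹⁹ C)·(-9.73×10⁵, -3.62×10⁵, -4.30×10⁵) = (-4.67×10⁻¹³, -1.74×10⁻¹³, -2.07×10⁻¹³) N.
|F| = 5.40×10⁻¹³ N.

|F| ≈ 5.40×10⁻¹³ N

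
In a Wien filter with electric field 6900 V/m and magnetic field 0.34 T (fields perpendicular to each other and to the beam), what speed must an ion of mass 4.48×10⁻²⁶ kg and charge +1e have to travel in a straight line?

v = 2.0×10⁴ m/s

Zero net Lorentz force requires |qE| = |q v×B|, i.e. E = vB.
v = E/B = 6900/0.34 = 2.0×10⁴ m/s.
The result is independent of the particle's charge and mass.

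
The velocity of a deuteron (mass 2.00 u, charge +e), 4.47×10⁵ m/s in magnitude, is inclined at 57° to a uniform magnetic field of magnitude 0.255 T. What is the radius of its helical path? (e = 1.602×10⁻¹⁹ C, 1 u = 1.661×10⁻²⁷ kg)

r ≈ 0.0305 m

v⊥ = v sinθ = 4.47×10⁵·sin57° ≈ 3.749×10⁵ m/s.
r = m v⊥/(|q|B) = (3.322×10⁻²⁷)(3.749×10⁵)/((1.602×10⁻¹⁹)(0.255)) ≈ 0.0305 m.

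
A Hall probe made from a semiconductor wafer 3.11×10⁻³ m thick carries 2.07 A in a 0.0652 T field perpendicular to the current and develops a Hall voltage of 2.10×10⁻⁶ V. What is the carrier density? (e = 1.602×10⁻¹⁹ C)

n ≈ 1.29×10²⁶ m⁻³

From V_H = IB/(n e t), n = IB/(V_H e t).
n = (2.07)(0.0652)/((2.10×10⁻⁶)(1.602×10⁻¹⁹)(3.11×10⁻³)) ≈ 1.29×10²⁶ m⁻³.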